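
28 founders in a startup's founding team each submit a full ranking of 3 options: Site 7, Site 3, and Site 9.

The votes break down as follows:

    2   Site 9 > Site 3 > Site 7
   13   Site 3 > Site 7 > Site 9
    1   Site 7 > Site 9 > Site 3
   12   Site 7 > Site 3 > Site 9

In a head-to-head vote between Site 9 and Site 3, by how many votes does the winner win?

Ballots ranking Site 9 above Site 3: 2+1 = 3.
Ballots ranking Site 3 above Site 9: 13+12 = 25.
Site 3 wins 25–3, a margin of 22.

22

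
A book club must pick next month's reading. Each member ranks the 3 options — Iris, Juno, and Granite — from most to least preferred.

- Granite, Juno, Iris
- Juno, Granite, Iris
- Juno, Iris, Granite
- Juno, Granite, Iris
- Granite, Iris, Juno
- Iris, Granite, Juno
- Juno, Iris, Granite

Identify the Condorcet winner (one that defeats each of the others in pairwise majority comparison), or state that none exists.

Head-to-head results (7 voters total):
Iris vs Juno: Juno wins 5–2.
Iris vs Granite: Granite wins 4–3.
Juno vs Granite: Juno wins 4–3.
Juno beats each rival — Iris (5–2), Granite (4–3) — so Juno is the Condorcet winner.

Juno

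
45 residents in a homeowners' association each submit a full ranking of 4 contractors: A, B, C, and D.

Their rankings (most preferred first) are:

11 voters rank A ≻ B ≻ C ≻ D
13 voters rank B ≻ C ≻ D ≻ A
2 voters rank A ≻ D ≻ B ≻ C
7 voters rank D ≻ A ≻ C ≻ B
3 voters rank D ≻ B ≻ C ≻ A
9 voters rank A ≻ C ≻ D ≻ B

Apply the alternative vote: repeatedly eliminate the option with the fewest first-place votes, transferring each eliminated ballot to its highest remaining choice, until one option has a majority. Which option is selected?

A

Round 1: A 22, B 13, D 10, C 0. C has the fewest and is eliminated.
Round 2: A 22, B 13, D 10. D has the fewest and is eliminated.
Round 3: A 29, B 16. A has a majority.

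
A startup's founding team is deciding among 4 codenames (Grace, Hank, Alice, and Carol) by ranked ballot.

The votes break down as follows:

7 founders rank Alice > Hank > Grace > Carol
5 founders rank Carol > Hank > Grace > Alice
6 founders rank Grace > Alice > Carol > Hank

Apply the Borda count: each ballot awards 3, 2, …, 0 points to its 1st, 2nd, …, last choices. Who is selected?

Alice

Borda scores:
  Grace: 7·1 + 5·1 + 6·3 = 30
  Hank: 7·2 + 5·2 + 6·0 = 24
  Alice: 7·3 + 5·0 + 6·2 = 33
  Carol: 7·0 + 5·3 + 6·1 = 21
Alice has the highest total.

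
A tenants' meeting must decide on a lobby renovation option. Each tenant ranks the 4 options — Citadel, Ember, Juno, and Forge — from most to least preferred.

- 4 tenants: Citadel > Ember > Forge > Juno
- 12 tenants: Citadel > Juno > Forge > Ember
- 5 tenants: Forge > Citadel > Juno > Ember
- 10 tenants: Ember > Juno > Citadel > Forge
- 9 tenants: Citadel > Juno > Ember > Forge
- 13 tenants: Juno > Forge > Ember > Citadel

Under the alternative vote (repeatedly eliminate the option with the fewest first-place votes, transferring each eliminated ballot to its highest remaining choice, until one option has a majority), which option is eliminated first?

Round 1: Citadel 25, Juno 13, Ember 10, Forge 5. Forge has the fewest and is eliminated.
Round 2: Citadel 30, Juno 13, Ember 10. Citadel has a majority.

Forge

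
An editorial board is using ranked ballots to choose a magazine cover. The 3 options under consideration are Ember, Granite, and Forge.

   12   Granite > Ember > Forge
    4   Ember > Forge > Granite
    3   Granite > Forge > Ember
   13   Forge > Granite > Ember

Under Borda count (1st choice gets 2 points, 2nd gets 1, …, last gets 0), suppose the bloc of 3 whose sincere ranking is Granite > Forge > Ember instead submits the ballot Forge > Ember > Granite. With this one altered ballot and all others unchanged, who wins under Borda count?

Borda totals with the altered ballot: Ember 23, Granite 37, Forge 36.
The winner is unchanged: still Granite.

Granite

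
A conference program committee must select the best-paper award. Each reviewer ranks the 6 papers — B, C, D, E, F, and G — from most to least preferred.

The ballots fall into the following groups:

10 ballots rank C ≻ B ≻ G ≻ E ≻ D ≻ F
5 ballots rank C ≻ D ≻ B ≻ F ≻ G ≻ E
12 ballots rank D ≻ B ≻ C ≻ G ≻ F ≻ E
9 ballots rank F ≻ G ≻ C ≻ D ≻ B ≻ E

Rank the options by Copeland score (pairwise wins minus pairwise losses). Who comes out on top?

C

Pairwise results:
  B vs C: C wins 24–12.
  B vs D: D wins 26–10.
  B vs E: B wins 36–0.
  B vs F: B wins 27–9.
  B vs G: B wins 27–9.
  C vs D: C wins 24–12.
  C vs E: C wins 36–0.
  C vs F: C wins 27–9.
  C vs G: C wins 27–9.
  D vs E: D wins 26–10.
  D vs F: D wins 27–9.
  D vs G: G wins 19–17.
  E vs F: F wins 26–10.
  E vs G: G wins 36–0.
  F vs G: G wins 22–14.
Copeland scores (wins − losses):
  B: 3 − 2 = 1
  C: 5 − 0 = 5
  D: 3 − 2 = 1
  E: 0 − 5 = -5
  F: 1 − 4 = -3
  G: 3 − 2 = 1
C has the best Copeland score.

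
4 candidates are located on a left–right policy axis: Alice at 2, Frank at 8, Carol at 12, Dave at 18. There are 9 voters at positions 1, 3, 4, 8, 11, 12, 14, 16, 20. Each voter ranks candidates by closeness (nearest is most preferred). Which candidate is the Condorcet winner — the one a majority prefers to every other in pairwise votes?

Carol

With single-peaked preferences on a line, the Condorcet winner is the candidate closest to the median voter.
The median voter (position 11) is closest to Carol at 12.
Check: Carol vs Dave — voters closer to Carol: 7 of 9.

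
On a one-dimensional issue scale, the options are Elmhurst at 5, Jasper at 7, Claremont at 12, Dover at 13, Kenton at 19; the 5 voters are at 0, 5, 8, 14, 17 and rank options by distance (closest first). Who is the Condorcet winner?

With single-peaked preferences on a line, the Condorcet winner is the candidate closest to the median voter.
The median voter (position 8) is closest to Jasper at 7.
Check: Jasper vs Kenton — voters closer to Jasper: 3 of 5.

Jasper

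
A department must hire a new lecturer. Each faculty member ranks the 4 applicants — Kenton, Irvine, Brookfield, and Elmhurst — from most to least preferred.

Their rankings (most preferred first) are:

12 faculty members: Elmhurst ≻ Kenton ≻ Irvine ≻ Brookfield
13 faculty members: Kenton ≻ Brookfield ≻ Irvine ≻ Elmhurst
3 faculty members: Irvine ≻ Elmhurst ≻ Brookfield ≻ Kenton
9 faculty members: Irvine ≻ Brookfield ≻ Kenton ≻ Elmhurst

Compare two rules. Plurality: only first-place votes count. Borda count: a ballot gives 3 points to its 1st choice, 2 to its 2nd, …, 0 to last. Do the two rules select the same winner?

Yes

Plurality first-place counts: Kenton 13, Irvine 12, Brookfield 0, Elmhurst 12 → Kenton.
Borda totals: Kenton 72, Irvine 61, Brookfield 47, Elmhurst 42 → Kenton.
The two rules agree on Kenton.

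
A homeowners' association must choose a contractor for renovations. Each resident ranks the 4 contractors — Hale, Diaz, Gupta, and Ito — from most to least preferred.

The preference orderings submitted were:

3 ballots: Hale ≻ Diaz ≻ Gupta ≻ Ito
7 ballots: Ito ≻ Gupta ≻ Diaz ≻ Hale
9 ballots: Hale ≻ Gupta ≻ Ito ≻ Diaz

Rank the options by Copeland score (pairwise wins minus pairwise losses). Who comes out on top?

Hale

Pairwise results:
  Hale vs Diaz: Hale wins 12–7.
  Hale vs Gupta: Hale wins 12–7.
  Hale vs Ito: Hale wins 12–7.
  Diaz vs Gupta: Gupta wins 16–3.
  Diaz vs Ito: Ito wins 16–3.
  Gupta vs Ito: Gupta wins 12–7.
Copeland scores (wins − losses):
  Hale: 3 − 0 = 3
  Diaz: 0 − 3 = -3
  Gupta: 2 − 1 = 1
  Ito: 1 − 2 = -1
Hale has the best Copeland score.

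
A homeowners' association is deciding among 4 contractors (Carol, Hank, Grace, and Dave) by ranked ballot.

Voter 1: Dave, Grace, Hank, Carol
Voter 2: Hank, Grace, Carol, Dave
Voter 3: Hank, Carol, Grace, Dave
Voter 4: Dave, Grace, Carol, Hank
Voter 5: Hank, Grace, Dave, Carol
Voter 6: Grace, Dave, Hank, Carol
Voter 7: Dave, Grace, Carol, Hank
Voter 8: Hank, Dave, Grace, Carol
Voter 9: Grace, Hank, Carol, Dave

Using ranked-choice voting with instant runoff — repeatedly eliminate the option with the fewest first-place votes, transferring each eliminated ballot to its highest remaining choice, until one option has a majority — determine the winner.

Hank

Round 1: Hank 4, Dave 3, Grace 2, Carol 0. Carol has the fewest and is eliminated.
Round 2: Hank 4, Dave 3, Grace 2. Grace has the fewest and is eliminated.
Round 3: Hank 5, Dave 4. Hank has a majority.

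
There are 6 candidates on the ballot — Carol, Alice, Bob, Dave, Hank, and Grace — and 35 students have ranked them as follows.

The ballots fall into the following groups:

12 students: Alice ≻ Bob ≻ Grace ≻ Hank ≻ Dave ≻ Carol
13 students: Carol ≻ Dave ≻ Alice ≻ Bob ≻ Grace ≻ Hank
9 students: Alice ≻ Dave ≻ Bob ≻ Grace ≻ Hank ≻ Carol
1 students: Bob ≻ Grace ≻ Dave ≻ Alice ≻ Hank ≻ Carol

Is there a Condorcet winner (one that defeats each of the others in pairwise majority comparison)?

Yes

Head-to-head results (35 voters total):
Carol vs Alice: Alice wins 22–13.
Carol vs Bob: Bob wins 22–13.
Carol vs Dave: Dave wins 22–13.
Carol vs Hank: Hank wins 22–13.
Carol vs Grace: Grace wins 22–13.
Alice vs Bob: Alice wins 34–1.
Alice vs Dave: Alice wins 21–14.
Alice vs Hank: Alice wins 35–0.
Alice vs Grace: Alice wins 34–1.
Bob vs Dave: Dave wins 22–13.
Bob vs Hank: Bob wins 35–0.
Bob vs Grace: Bob wins 35–0.
Dave vs Hank: Dave wins 23–12.
Dave vs Grace: Dave wins 22–13.
Hank vs Grace: Grace wins 35–0.
Alice beats each rival — Carol (22–13), Bob (34–1), Dave (21–14), Hank (35–0), Grace (34–1) — so Alice is the Condorcet winner.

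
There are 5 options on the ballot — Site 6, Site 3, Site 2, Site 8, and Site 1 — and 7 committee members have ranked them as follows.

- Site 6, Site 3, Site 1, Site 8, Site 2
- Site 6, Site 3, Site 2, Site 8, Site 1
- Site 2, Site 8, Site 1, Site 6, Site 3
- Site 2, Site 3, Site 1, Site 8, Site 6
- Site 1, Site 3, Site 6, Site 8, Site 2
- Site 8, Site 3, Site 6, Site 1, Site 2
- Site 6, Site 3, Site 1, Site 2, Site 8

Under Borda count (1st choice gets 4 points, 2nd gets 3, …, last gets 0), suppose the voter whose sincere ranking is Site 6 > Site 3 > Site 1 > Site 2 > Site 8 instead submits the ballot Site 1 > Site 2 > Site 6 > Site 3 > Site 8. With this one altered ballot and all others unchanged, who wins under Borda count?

Borda totals with the altered ballot: Site 6 15, Site 3 16, Site 2 13, Site 8 11, Site 1 15.
The winner is unchanged: still Site 3.

Site 3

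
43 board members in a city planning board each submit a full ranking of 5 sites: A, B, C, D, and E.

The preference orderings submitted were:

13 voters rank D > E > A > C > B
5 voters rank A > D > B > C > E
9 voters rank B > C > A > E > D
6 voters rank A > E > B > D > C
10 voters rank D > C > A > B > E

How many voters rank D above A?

Ballots ranking D above A: 13+10 = 23.
Ballots ranking A above D: 5+9+6 = 20.
So 23 of 43 voters prefer D to A.

23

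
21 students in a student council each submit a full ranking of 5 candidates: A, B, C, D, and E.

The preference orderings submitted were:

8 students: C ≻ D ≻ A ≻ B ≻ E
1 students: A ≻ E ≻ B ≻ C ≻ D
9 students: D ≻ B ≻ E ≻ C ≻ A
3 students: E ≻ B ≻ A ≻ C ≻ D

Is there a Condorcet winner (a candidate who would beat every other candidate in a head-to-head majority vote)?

No

Head-to-head results (21 voters total):
A vs B: B wins 12–9.
A vs C: C wins 17–4.
A vs D: D wins 17–4.
A vs E: E wins 12–9.
B vs C: B wins 13–8.
B vs D: D wins 17–4.
B vs E: B wins 17–4.
C vs D: C wins 12–9.
C vs E: E wins 13–8.
D vs E: D wins 17–4.
No candidate beats all others: B beats C beats D beats B, a majority cycle.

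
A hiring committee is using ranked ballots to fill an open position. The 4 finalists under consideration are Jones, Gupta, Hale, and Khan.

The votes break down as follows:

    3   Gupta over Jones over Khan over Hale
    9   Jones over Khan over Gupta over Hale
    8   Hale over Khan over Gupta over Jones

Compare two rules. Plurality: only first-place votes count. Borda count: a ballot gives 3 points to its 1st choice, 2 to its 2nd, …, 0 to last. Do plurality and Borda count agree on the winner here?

No

Plurality first-place counts: Jones 9, Gupta 3, Hale 8, Khan 0 → Jones.
Borda totals: Jones 33, Gupta 26, Hale 24, Khan 37 → Khan.
The two rules disagree: plurality picks Jones, Borda picks Khan.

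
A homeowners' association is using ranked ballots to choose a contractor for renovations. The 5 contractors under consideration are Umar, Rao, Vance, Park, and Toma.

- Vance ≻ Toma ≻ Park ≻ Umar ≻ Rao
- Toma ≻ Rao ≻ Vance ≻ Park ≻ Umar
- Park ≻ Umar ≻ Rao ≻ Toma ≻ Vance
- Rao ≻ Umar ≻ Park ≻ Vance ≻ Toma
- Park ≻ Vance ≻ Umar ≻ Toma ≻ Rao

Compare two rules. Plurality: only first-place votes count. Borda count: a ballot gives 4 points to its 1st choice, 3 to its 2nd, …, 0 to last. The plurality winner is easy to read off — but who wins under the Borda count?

Park

Plurality first-place counts: Umar 0, Rao 1, Vance 1, Park 2, Toma 1 → Park.
Borda totals: Umar 9, Rao 9, Vance 10, Park 13, Toma 9 → Park.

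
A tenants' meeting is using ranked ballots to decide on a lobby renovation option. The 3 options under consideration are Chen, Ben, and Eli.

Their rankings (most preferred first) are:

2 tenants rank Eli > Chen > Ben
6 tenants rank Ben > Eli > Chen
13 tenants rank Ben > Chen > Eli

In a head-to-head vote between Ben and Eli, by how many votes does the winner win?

Ballots ranking Ben above Eli: 6+13 = 19.
Ballots ranking Eli above Ben: 2.
Ben wins 19–2, a margin of 17.

17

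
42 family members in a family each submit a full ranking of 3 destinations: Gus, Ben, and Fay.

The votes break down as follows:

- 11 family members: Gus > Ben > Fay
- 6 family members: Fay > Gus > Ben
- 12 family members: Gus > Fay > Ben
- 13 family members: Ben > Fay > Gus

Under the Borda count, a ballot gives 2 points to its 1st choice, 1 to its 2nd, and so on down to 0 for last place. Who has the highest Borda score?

Borda scores:
  Gus: 11·2 + 6·1 + 12·2 + 13·0 = 52
  Ben: 11·1 + 6·0 + 12·0 + 13·2 = 37
  Fay: 11·0 + 6·2 + 12·1 + 13·1 = 37
Gus has the highest total.

Gus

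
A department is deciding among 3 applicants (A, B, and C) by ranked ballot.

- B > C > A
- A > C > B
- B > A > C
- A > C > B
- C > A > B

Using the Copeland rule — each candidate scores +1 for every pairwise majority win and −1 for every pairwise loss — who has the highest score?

A

Pairwise results:
  A vs B: A wins 3–2.
  A vs C: A wins 3–2.
  B vs C: C wins 3–2.
Copeland scores (wins − losses):
  A: 2 − 0 = 2
  B: 0 − 2 = -2
  C: 1 − 1 = 0
A has the best Copeland score.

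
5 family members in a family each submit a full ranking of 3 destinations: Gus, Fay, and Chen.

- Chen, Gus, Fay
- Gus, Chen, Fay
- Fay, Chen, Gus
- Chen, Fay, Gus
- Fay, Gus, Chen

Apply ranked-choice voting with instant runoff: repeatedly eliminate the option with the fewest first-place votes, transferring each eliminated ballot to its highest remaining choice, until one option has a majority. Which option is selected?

Round 1: Fay 2, Chen 2, Gus 1. Gus has the fewest and is eliminated.
Round 2: Chen 3, Fay 2. Chen has a majority.

Chen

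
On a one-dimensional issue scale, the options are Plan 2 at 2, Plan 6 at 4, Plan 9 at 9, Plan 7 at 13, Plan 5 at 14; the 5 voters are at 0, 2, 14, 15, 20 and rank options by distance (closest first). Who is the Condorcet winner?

With single-peaked preferences on a line, the Condorcet winner is the candidate closest to the median voter.
The median voter (position 14) is closest to Plan 5 at 14.
Check: Plan 5 vs Plan 6 — voters closer to Plan 5: 3 of 5.

Plan 5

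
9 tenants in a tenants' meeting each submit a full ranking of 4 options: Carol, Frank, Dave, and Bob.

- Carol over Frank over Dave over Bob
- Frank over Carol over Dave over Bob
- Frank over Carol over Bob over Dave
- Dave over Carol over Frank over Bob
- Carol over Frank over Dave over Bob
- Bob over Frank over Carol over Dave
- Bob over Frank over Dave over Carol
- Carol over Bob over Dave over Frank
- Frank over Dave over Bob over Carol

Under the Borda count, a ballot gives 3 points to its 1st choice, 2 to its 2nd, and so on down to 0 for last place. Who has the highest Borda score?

Borda scores:
  Carol: 3 + 2 + 2 + 2 + 3 + 1 + 0 + 3 + 0 = 16
  Frank: 2 + 3 + 3 + 1 + 2 + 2 + 2 + 0 + 3 = 18
  Dave: 1 + 1 + 0 + 3 + 1 + 0 + 1 + 1 + 2 = 10
  Bob: 0 + 0 + 1 + 0 + 0 + 3 + 3 + 2 + 1 = 10
Frank has the highest total.

Frank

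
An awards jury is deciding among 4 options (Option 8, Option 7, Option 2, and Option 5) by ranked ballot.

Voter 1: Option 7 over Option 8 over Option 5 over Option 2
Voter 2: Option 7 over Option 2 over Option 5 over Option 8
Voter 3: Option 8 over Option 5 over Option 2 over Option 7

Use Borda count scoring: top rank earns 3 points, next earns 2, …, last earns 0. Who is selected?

Option 7

Borda scores:
  Option 8: 2 + 0 + 3 = 5
  Option 7: 3 + 3 + 0 = 6
  Option 2: 0 + 2 + 1 = 3
  Option 5: 1 + 1 + 2 = 4
Option 7 has the highest total.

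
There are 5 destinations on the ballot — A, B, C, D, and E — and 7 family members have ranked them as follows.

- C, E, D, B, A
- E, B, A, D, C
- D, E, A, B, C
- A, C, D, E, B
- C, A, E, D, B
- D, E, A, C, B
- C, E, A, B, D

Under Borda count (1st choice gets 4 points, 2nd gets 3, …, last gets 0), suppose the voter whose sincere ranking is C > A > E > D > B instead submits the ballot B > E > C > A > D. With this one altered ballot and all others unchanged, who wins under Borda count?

E

Borda totals with the altered ballot: A 13, B 10, C 14, D 13, E 20.
The winner is unchanged: still E.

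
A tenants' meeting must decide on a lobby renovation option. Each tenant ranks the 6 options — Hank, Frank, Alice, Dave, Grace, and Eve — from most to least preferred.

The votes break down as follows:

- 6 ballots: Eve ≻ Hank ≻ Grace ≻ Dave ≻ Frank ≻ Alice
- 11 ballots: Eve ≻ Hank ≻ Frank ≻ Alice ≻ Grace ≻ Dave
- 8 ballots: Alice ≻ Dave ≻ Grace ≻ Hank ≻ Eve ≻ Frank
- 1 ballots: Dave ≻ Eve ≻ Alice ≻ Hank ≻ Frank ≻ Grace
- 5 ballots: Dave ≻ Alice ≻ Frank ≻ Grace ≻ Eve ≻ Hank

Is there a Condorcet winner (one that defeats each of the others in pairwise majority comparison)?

Head-to-head results (31 voters total):
Hank vs Frank: Hank wins 26–5.
Hank vs Alice: Hank wins 17–14.
Hank vs Dave: Hank wins 17–14.
Hank vs Grace: Hank wins 18–13.
Hank vs Eve: Eve wins 23–8.
Frank vs Alice: Frank wins 17–14.
Frank vs Dave: Dave wins 20–11.
Frank vs Grace: Frank wins 17–14.
Frank vs Eve: Eve wins 26–5.
Alice vs Dave: Alice wins 19–12.
Alice vs Grace: Alice wins 25–6.
Alice vs Eve: Eve wins 18–13.
Dave vs Grace: Grace wins 17–14.
Dave vs Eve: Eve wins 17–14.
Grace vs Eve: Eve wins 18–13.
Eve beats each rival — Hank (23–8), Frank (26–5), Alice (18–13), Dave (17–14), Grace (18–13) — so Eve is the Condorcet winner.

Yes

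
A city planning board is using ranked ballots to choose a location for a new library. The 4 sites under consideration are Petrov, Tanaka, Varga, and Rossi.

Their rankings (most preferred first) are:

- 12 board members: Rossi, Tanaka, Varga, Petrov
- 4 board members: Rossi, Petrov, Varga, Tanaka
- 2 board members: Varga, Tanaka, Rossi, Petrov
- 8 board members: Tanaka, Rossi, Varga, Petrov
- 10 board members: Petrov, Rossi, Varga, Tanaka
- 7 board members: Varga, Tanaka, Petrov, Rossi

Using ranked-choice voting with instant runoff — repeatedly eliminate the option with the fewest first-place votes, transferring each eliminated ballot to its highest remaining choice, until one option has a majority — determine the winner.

Rossi

Round 1: Rossi 16, Petrov 10, Varga 9, Tanaka 8. Tanaka has the fewest and is eliminated.
Round 2: Rossi 24, Petrov 10, Varga 9. Rossi has a majority.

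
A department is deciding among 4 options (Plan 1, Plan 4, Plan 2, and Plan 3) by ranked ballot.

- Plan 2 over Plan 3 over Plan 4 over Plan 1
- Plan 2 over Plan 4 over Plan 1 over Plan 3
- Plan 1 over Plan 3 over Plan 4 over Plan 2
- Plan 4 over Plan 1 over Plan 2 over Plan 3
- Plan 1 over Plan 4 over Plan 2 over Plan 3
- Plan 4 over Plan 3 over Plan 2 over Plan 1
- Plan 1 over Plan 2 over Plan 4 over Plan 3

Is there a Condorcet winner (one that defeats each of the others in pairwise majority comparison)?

Head-to-head results (7 voters total):
Plan 1 vs Plan 4: Plan 4 wins 4–3.
Plan 1 vs Plan 2: Plan 1 wins 4–3.
Plan 1 vs Plan 3: Plan 1 wins 5–2.
Plan 4 vs Plan 2: Plan 4 wins 4–3.
Plan 4 vs Plan 3: Plan 4 wins 5–2.
Plan 2 vs Plan 3: Plan 2 wins 5–2.
Plan 4 beats each rival — Plan 1 (4–3), Plan 2 (4–3), Plan 3 (5–2) — so Plan 4 is the Condorcet winner.

Yes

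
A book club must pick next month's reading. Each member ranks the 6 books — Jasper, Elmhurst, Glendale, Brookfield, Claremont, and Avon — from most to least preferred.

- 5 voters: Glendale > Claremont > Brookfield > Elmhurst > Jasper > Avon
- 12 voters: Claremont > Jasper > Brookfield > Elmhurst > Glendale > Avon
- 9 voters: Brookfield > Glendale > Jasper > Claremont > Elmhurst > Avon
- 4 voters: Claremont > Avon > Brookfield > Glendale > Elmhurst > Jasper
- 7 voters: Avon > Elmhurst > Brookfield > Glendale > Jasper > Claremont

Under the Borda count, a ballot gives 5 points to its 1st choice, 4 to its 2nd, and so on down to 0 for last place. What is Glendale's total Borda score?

Borda scores:
  Jasper: 5·1 + 12·4 + 9·3 + 4·0 + 7·1 = 87
  Elmhurst: 5·2 + 12·2 + 9·1 + 4·1 + 7·4 = 75
  Glendale: 5·5 + 12·1 + 9·4 + 4·2 + 7·2 = 95
  Brookfield: 5·3 + 12·3 + 9·5 + 4·3 + 7·3 = 129
  Claremont: 5·4 + 12·5 + 9·2 + 4·5 + 7·0 = 118
  Avon: 5·0 + 12·0 + 9·0 + 4·4 + 7·5 = 51

95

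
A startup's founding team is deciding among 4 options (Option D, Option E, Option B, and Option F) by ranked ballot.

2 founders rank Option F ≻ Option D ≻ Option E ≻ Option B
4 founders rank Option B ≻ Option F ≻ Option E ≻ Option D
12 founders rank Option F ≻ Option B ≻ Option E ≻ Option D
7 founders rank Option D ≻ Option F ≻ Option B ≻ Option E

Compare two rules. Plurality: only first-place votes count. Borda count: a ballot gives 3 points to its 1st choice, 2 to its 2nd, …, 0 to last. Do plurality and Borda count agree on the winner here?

Yes

Plurality first-place counts: Option D 7, Option E 0, Option B 4, Option F 14 → Option F.
Borda totals: Option D 25, Option E 18, Option B 43, Option F 64 → Option F.
The two rules agree on Option F.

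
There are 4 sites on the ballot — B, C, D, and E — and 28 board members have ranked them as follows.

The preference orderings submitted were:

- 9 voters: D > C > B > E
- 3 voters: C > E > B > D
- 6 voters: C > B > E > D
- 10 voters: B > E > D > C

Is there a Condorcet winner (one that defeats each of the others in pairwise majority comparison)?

Head-to-head results (28 voters total):
B vs C: C wins 18–10.
B vs D: B wins 19–9.
B vs E: B wins 25–3.
C vs D: D wins 19–9.
C vs E: C wins 18–10.
D vs E: E wins 19–9.
No candidate beats all others: B beats D beats C beats B, a majority cycle.

No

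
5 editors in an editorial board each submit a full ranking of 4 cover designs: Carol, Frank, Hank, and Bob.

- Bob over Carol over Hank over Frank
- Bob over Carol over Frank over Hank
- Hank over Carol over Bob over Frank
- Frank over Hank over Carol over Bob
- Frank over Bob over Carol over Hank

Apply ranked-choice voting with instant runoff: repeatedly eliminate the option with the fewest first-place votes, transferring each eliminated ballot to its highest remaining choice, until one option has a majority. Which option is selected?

Bob

Round 1: Frank 2, Bob 2, Hank 1, Carol 0. Carol has the fewest and is eliminated.
Round 2: Frank 2, Bob 2, Hank 1. Hank has the fewest and is eliminated.
Round 3: Bob 3, Frank 2. Bob has a majority.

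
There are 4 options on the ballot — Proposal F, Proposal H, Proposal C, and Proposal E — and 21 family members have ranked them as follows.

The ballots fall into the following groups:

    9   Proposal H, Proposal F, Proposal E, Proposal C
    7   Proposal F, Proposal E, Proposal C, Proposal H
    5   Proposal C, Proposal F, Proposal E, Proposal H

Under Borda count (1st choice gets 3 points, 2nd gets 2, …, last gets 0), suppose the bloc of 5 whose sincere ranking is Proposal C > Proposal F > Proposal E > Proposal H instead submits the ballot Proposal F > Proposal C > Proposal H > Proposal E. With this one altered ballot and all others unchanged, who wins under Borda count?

Proposal F

Borda totals with the altered ballot: Proposal F 54, Proposal H 32, Proposal C 17, Proposal E 23.
The winner is unchanged: still Proposal F.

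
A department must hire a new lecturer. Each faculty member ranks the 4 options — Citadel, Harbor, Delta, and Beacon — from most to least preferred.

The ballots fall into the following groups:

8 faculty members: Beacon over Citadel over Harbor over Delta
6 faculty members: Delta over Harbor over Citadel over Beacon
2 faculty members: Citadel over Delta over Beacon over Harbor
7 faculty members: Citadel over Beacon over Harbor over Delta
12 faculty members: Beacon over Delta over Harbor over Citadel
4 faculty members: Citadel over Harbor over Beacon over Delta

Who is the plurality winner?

Beacon

First-place vote totals:
  Citadel: 13
  Harbor: 0
  Delta: 6
  Beacon: 20
Beacon has the most first-place votes.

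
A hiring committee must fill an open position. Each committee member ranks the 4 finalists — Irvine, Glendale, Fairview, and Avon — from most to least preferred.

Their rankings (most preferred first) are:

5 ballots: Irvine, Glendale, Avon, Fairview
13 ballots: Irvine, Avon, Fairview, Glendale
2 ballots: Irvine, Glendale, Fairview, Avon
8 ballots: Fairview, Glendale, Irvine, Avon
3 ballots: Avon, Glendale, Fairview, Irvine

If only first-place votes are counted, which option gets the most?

Irvine

First-place vote totals:
  Irvine: 20
  Glendale: 0
  Fairview: 8
  Avon: 3
Irvine has the most first-place votes.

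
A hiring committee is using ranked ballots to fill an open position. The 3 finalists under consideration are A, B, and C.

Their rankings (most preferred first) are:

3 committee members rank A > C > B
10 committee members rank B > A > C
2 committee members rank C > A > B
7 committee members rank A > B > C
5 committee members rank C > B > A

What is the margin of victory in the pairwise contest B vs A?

3

Ballots ranking B above A: 10+5 = 15.
Ballots ranking A above B: 3+2+7 = 12.
B wins 15–12, a margin of 3.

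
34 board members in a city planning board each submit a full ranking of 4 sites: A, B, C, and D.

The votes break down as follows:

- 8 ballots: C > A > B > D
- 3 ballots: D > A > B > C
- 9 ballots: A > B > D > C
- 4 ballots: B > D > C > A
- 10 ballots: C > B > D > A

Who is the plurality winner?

First-place vote totals:
  A: 9
  B: 4
  C: 18
  D: 3
C has the most first-place votes.

C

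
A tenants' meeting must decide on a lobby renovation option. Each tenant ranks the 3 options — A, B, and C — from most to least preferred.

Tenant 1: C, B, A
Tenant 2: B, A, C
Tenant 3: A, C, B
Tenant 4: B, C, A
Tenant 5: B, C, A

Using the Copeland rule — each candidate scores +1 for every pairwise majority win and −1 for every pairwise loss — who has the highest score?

B

Pairwise results:
  A vs B: B wins 4–1.
  A vs C: C wins 3–2.
  B vs C: B wins 3–2.
Copeland scores (wins − losses):
  A: 0 − 2 = -2
  B: 2 − 0 = 2
  C: 1 − 1 = 0
B has the best Copeland score.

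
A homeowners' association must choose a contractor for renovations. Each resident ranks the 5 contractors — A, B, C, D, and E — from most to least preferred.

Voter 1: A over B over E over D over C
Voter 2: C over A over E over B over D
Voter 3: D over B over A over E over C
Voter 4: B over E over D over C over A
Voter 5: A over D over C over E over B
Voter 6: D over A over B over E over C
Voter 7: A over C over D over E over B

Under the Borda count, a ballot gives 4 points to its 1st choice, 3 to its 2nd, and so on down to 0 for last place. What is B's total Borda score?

Borda scores:
  A: 4 + 3 + 2 + 0 + 4 + 3 + 4 = 20
  B: 3 + 1 + 3 + 4 + 0 + 2 + 0 = 13
  C: 0 + 4 + 0 + 1 + 2 + 0 + 3 = 10
  D: 1 + 0 + 4 + 2 + 3 + 4 + 2 = 16
  E: 2 + 2 + 1 + 3 + 1 + 1 + 1 = 11

13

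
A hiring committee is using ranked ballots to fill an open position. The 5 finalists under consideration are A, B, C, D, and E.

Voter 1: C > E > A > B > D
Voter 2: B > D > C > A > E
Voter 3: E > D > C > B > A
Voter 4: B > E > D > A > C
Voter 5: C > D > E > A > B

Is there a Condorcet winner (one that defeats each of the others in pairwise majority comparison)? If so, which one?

Head-to-head results (5 voters total):
A vs B: B wins 3–2.
A vs C: C wins 4–1.
A vs D: D wins 4–1.
A vs E: E wins 4–1.
B vs C: C wins 3–2.
B vs D: B wins 3–2.
B vs E: E wins 3–2.
C vs D: D wins 3–2.
C vs E: C wins 3–2.
D vs E: E wins 3–2.
No candidate beats all others: B beats D beats C beats B, a majority cycle.

No Condorcet winner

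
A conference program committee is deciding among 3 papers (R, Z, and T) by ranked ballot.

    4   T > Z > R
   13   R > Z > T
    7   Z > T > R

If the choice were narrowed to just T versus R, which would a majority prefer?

Ballots ranking T above R: 4+7 = 11.
Ballots ranking R above T: 13.
R wins the head-to-head, 13–11.

R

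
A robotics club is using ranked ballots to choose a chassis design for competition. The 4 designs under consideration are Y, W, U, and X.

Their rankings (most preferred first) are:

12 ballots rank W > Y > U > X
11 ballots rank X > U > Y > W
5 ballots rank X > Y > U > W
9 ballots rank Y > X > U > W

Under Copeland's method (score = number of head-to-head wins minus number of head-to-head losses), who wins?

Pairwise results:
  Y vs W: Y wins 25–12.
  Y vs U: Y wins 26–11.
  Y vs X: Y wins 21–16.
  W vs U: U wins 25–12.
  W vs X: X wins 25–12.
  U vs X: X wins 25–12.
Copeland scores (wins − losses):
  Y: 3 − 0 = 3
  W: 0 − 3 = -3
  U: 1 − 2 = -1
  X: 2 − 1 = 1
Y has the best Copeland score.

Y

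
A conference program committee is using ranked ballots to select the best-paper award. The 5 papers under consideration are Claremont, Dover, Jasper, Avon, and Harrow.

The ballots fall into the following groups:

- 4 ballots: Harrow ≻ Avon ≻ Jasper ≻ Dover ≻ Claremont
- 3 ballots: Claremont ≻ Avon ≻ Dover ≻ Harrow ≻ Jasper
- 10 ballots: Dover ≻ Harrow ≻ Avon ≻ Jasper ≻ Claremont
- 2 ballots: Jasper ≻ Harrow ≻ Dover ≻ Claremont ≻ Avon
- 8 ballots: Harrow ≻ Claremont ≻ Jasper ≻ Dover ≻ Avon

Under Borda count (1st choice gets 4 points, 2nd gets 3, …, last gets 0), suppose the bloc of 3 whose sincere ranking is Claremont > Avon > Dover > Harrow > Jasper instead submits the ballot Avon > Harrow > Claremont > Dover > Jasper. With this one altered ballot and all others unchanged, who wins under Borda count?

Borda totals with the altered ballot: Claremont 32, Dover 59, Jasper 42, Avon 44, Harrow 93.
The winner is unchanged: still Harrow.

Harrow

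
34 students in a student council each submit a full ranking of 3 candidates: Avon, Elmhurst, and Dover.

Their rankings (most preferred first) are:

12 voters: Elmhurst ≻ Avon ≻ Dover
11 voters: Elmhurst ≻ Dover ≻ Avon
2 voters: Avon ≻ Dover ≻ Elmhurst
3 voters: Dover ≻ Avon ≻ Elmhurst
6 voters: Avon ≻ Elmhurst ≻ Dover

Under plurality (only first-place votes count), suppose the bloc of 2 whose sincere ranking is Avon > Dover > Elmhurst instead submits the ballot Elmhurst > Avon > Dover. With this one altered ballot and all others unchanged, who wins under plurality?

Elmhurst

First-place totals with the altered ballot: Avon 6, Elmhurst 25, Dover 3.
The winner is unchanged: still Elmhurst.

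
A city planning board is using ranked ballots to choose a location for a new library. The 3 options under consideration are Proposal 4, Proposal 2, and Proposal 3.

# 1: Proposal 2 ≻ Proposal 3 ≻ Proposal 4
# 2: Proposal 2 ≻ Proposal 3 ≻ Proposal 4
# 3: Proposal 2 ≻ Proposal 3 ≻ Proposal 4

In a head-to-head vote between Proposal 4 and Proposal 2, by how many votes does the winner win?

3

Ballots ranking Proposal 4 above Proposal 2: 0.
Ballots ranking Proposal 2 above Proposal 4: 3.
Proposal 2 wins 3–0, a margin of 3.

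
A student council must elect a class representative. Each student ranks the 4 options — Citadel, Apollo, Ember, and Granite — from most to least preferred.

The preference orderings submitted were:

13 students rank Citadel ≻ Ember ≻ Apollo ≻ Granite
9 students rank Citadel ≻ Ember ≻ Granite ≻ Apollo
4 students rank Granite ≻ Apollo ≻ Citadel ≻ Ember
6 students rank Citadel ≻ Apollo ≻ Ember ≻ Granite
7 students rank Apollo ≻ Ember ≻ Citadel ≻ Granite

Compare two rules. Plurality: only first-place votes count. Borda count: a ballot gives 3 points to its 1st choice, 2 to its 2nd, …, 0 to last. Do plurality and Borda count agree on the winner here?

Yes

Plurality first-place counts: Citadel 28, Apollo 7, Ember 0, Granite 4 → Citadel.
Borda totals: Citadel 95, Apollo 54, Ember 64, Granite 21 → Citadel.
The two rules agree on Citadel.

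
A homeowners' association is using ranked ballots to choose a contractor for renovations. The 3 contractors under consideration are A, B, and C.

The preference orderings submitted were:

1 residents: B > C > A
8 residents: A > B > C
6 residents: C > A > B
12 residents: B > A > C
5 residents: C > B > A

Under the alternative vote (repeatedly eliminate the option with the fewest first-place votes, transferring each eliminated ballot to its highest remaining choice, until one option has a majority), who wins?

B

Round 1: B 13, C 11, A 8. A has the fewest and is eliminated.
Round 2: B 21, C 11. B has a majority.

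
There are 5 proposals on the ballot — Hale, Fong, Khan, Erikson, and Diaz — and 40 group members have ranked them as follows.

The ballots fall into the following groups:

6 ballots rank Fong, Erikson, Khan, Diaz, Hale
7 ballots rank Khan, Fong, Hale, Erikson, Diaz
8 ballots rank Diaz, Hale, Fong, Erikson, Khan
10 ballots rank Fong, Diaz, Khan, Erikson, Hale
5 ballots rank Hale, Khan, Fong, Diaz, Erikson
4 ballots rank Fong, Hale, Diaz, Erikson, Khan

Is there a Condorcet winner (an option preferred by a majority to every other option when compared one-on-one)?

Yes

Head-to-head results (40 voters total):
Hale vs Fong: Fong wins 27–13.
Hale vs Khan: Khan wins 23–17.
Hale vs Erikson: Hale wins 24–16.
Hale vs Diaz: Diaz wins 24–16.
Fong vs Khan: Fong wins 28–12.
Fong vs Erikson: Fong wins 40–0.
Fong vs Diaz: Fong wins 32–8.
Khan vs Erikson: Khan wins 22–18.
Khan vs Diaz: Diaz wins 22–18.
Erikson vs Diaz: Diaz wins 27–13.
Fong beats each rival — Hale (27–13), Khan (28–12), Erikson (40–0), Diaz (32–8) — so Fong is the Condorcet winner.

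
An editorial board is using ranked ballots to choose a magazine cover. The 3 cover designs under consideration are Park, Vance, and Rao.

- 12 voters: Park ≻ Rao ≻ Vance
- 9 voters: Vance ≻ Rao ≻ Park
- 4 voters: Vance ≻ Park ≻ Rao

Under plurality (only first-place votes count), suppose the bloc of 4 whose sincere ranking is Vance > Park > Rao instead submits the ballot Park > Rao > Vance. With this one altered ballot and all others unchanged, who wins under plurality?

Park

First-place totals with the altered ballot: Park 16, Vance 9, Rao 0.
The switch changes the winner from Vance to Park.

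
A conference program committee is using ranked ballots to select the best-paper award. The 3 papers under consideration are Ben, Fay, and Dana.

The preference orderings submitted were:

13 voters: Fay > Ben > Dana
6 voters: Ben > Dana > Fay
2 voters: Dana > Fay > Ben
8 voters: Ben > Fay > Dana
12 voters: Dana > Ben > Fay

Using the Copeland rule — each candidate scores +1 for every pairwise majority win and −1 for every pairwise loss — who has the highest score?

Ben

Pairwise results:
  Ben vs Fay: Ben wins 26–15.
  Ben vs Dana: Ben wins 27–14.
  Fay vs Dana: Fay wins 21–20.
Copeland scores (wins − losses):
  Ben: 2 − 0 = 2
  Fay: 1 − 1 = 0
  Dana: 0 − 2 = -2
Ben has the best Copeland score.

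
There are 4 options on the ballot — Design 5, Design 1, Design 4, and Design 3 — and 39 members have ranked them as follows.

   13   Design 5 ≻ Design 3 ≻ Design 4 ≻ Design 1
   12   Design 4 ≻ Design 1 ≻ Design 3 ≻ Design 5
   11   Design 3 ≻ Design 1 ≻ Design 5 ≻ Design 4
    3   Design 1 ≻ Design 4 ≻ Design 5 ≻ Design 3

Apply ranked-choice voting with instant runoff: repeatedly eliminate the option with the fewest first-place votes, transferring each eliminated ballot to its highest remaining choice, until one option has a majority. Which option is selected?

Design 5

Round 1: Design 5 13, Design 4 12, Design 3 11, Design 1 3. Design 1 has the fewest and is eliminated.
Round 2: Design 4 15, Design 5 13, Design 3 11. Design 3 has the fewest and is eliminated.
Round 3: Design 5 24, Design 4 15. Design 5 has a majority.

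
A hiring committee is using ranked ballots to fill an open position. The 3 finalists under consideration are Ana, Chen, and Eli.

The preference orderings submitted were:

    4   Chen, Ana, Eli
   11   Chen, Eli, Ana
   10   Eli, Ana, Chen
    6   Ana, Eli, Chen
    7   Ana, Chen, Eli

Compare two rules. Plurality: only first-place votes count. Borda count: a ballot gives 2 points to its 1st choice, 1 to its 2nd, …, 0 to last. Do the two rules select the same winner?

No

Plurality first-place counts: Ana 13, Chen 15, Eli 10 → Chen.
Borda totals: Ana 40, Chen 37, Eli 37 → Ana.
The two rules disagree: plurality picks Chen, Borda picks Ana.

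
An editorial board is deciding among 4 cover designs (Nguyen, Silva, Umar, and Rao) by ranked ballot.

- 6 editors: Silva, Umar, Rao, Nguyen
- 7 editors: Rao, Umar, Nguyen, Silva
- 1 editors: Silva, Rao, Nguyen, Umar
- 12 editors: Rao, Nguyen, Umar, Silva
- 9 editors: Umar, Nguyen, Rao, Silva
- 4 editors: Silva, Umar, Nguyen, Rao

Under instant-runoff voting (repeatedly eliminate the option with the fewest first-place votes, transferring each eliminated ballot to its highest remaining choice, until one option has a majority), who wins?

Round 1: Rao 19, Silva 11, Umar 9, Nguyen 0. Nguyen has the fewest and is eliminated.
Round 2: Rao 19, Silva 11, Umar 9. Umar has the fewest and is eliminated.
Round 3: Rao 28, Silva 11. Rao has a majority.

Rao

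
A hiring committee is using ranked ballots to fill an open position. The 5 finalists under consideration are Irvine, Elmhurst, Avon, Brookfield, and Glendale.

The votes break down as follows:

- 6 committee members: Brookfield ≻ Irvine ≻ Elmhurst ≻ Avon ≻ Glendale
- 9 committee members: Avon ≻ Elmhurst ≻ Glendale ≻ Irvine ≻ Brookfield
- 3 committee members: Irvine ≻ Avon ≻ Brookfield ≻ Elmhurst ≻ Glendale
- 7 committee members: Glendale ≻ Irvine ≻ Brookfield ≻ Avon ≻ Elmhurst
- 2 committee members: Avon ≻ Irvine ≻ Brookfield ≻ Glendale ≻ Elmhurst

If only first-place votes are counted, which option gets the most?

First-place vote totals:
  Irvine: 3
  Elmhurst: 0
  Avon: 11
  Brookfield: 6
  Glendale: 7
Avon has the most first-place votes.

Avon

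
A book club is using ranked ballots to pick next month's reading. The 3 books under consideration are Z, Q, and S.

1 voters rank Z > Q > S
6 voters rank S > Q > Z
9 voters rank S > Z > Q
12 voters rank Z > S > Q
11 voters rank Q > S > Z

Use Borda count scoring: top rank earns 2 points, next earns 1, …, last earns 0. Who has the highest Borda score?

S

Borda scores:
  Z: 2 + 6·0 + 9·1 + 12·2 + 11·0 = 35
  Q: 1 + 6·1 + 9·0 + 12·0 + 11·2 = 29
  S: 0 + 6·2 + 9·2 + 12·1 + 11·1 = 53
S has the highest total.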